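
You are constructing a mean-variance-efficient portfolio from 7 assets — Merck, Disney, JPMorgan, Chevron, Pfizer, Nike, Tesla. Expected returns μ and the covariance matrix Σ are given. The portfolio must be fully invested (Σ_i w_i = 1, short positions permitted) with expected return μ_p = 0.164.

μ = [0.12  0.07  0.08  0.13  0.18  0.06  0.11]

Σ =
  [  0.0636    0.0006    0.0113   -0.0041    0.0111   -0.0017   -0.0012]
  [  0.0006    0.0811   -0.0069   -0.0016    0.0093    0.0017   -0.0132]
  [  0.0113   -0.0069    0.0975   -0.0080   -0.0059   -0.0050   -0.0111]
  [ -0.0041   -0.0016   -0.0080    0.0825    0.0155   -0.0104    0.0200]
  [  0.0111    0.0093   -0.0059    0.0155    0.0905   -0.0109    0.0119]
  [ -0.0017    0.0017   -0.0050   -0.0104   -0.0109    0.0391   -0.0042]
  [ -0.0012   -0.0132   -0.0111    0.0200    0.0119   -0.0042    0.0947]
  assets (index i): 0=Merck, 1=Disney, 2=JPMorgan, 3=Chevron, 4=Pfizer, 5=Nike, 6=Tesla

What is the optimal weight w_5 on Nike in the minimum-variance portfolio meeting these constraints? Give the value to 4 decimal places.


-0.0431

g=Σ⁻¹μ = [1.5611  0.8971  1.1901  1.5598  1.7085  2.7166  1.0223]
h=Σ⁻¹𝟙 = [13.4962  13.8802  14.5371  14.3222  9.1376  35.0367  11.7502]
a=μᵀg=1.131091  b=𝟙ᵀg=10.655513  c=𝟙ᵀh=112.160279  D=ac−b²=13.323516
λ₁=(c·0.164−b)/D = (112.160279·0.164−10.655513)/13.323516 = 0.580836
λ₂=(a−b·0.164)/D = (1.131091−10.655513·0.164)/13.323516 = -0.046265
w* = 0.580836·g + -0.046265·h:
  w_0 = 0.580836·1.5611 + -0.046265·13.4962 = 0.2824  (Merck)
  w_1 = 0.580836·0.8971 + -0.046265·13.8802 = -0.1211  (Disney)
  w_2 = 0.580836·1.1901 + -0.046265·14.5371 = 0.0187  (JPMorgan)
  w_3 = 0.580836·1.5598 + -0.046265·14.3222 = 0.2434  (Chevron)
  w_4 = 0.580836·1.7085 + -0.046265·9.1376 = 0.5696  (Pfizer)
  w_5 = 0.580836·2.7166 + -0.046265·35.0367 = -0.0431  (Nike)
  w_6 = 0.580836·1.0223 + -0.046265·11.7502 = 0.0501  (Tesla)
Σw_i=1.0000  μᵀw=0.1640
σ²=wᵀΣw=λ₁·μ_p+λ₂ = 0.580836·0.164 + -0.046265 = 0.048992 ≈ 0.0490


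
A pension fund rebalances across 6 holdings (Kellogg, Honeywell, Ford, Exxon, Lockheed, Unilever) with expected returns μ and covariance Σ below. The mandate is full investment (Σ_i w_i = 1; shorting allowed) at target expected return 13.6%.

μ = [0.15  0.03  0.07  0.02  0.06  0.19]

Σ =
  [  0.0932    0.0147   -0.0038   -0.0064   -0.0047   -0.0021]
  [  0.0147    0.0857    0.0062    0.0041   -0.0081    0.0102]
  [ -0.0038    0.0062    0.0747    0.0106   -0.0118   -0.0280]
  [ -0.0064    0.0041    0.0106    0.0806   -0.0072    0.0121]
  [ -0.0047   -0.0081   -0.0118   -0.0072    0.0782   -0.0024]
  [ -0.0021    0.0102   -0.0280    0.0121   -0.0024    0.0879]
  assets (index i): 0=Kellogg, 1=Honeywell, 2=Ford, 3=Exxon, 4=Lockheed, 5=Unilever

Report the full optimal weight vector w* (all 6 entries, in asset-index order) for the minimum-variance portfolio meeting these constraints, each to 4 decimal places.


x=Σ⁻¹μ = [1.8886  -0.3889  2.4707  -0.2591  1.2849  3.1096]
y=Σ⁻¹𝟙 = [12.4231  7.3215  21.3891  9.3646  18.9000  16.8641]
a=μᵀx=1.107306  b=𝟙ᵀx=8.105809  c=𝟙ᵀy=86.262371  D=ac−b²=29.814668
λ₁=(c·0.136−b)/D = (86.262371·0.136−8.105809)/29.814668 = 0.121614
λ₂=(a−b·0.136)/D = (1.107306−8.105809·0.136)/29.814668 = 0.000165
w* = 0.121614·x + 0.000165·y:
  w_0 = 0.121614·1.8886 + 0.000165·12.4231 = 0.2317  (Kellogg)
  w_1 = 0.121614·-0.3889 + 0.000165·7.3215 = -0.0461  (Honeywell)
  w_2 = 0.121614·2.4707 + 0.000165·21.3891 = 0.3040  (Ford)
  w_3 = 0.121614·-0.2591 + 0.000165·9.3646 = -0.0300  (Exxon)
  w_4 = 0.121614·1.2849 + 0.000165·18.9000 = 0.1594  (Lockheed)
  w_5 = 0.121614·3.1096 + 0.000165·16.8641 = 0.3809  (Unilever)
Σw_i=1.0000  μᵀw=0.1360
σ²=wᵀΣw=λ₁·μ_p+λ₂ = 0.121614·0.136 + 0.000165 = 0.016704 ≈ 0.0167

0.2317  -0.0461  0.3040  -0.0300  0.1594  0.3809


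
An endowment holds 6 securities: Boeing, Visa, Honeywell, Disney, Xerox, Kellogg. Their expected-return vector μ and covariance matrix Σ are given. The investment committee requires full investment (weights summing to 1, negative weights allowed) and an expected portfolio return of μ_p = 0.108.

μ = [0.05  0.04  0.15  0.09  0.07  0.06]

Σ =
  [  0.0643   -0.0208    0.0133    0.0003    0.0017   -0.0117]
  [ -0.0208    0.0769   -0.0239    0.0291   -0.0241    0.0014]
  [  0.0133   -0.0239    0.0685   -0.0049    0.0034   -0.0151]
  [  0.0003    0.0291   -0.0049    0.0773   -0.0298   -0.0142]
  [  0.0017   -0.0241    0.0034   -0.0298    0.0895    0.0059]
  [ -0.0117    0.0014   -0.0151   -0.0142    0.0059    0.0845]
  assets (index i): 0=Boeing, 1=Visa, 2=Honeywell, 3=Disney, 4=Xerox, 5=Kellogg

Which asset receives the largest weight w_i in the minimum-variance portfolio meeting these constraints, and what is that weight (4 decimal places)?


Honeywell (0.4543)

u=Σ⁻¹μ = [0.8816  1.4858  2.9101  1.6404  1.5023  1.4983]
v=Σ⁻¹𝟙 = [22.1879  26.6193  24.1005  16.1544  21.0633  20.0162]
a=μᵀu=0.882723  b=𝟙ᵀu=9.918543  c=𝟙ᵀv=130.141551  D=ac−b²=16.501465
λ₁=(c·0.108−b)/D = (130.141551·0.108−9.918543)/16.501465 = 0.250690
λ₂=(a−b·0.108)/D = (0.882723−9.918543·0.108)/16.501465 = -0.011422
w* = 0.250690·u + -0.011422·v:
  w_0 = 0.250690·0.8816 + -0.011422·22.1879 = -0.0324  (Boeing)
  w_1 = 0.250690·1.4858 + -0.011422·26.6193 = 0.0684  (Visa)
  w_2 = 0.250690·2.9101 + -0.011422·24.1005 = 0.4543  (Honeywell)
  w_3 = 0.250690·1.6404 + -0.011422·16.1544 = 0.2267  (Disney)
  w_4 = 0.250690·1.5023 + -0.011422·21.0633 = 0.1360  (Xerox)
  w_5 = 0.250690·1.4983 + -0.011422·20.0162 = 0.1470  (Kellogg)
Σw_i=1.0000  μᵀw=0.1080
σ²=wᵀΣw=λ₁·μ_p+λ₂ = 0.250690·0.108 + -0.011422 = 0.015652 ≈ 0.0157


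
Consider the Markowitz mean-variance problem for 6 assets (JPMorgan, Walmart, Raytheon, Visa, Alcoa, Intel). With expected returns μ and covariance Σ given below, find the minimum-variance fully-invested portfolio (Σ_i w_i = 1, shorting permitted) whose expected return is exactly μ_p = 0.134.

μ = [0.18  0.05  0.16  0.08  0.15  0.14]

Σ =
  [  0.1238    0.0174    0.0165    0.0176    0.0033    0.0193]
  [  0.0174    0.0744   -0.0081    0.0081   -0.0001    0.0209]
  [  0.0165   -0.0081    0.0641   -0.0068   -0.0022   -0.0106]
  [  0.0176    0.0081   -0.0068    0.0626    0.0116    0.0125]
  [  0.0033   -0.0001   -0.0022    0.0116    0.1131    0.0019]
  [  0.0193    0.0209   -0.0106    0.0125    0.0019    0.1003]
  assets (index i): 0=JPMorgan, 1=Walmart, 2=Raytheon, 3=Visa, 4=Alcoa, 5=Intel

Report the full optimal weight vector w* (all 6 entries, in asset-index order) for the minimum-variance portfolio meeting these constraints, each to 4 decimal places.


0.0666  0.0944  0.3619  0.1499  0.1588  0.1684

p=Σ⁻¹μ = [0.6806  0.3393  2.7192  0.8359  1.2511  1.3536]
q=Σ⁻¹𝟙 = [0.4177  11.8950  19.9671  13.5221  7.7124  7.6900]
a=μᵀp=1.018610  b=𝟙ᵀp=7.179893  c=𝟙ᵀq=61.204255  D=ac−b²=10.792424
λ₁=(c·0.134−b)/D = (61.204255·0.134−7.179893)/10.792424 = 0.094648
λ₂=(a−b·0.134)/D = (1.018610−7.179893·0.134)/10.792424 = 0.005236
w* = 0.094648·p + 0.005236·q:
  w_0 = 0.094648·0.6806 + 0.005236·0.4177 = 0.0666  (JPMorgan)
  w_1 = 0.094648·0.3393 + 0.005236·11.8950 = 0.0944  (Walmart)
  w_2 = 0.094648·2.7192 + 0.005236·19.9671 = 0.3619  (Raytheon)
  w_3 = 0.094648·0.8359 + 0.005236·13.5221 = 0.1499  (Visa)
  w_4 = 0.094648·1.2511 + 0.005236·7.7124 = 0.1588  (Alcoa)
  w_5 = 0.094648·1.3536 + 0.005236·7.6900 = 0.1684  (Intel)
Σw_i=1.0000  μᵀw=0.1340
σ²=wᵀΣw=λ₁·μ_p+λ₂ = 0.094648·0.134 + 0.005236 = 0.017918 ≈ 0.0179


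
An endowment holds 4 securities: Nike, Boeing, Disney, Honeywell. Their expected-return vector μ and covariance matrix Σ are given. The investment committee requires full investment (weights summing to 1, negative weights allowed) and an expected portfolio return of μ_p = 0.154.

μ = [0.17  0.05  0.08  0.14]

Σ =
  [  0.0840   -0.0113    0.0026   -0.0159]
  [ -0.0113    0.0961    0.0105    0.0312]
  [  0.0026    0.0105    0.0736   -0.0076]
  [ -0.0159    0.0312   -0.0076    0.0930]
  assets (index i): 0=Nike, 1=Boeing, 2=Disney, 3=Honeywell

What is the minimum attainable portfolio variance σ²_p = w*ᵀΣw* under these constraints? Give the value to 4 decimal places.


0.0320

p=Σ⁻¹μ = [2.3678  0.0163  1.2079  2.0034]
q=Σ⁻¹𝟙 = [14.6879  6.7483  13.3539  12.0912]
a=μᵀp=0.780458  b=𝟙ᵀp=5.595441  c=𝟙ᵀq=46.881322  D=ac−b²=5.279940
λ₁=(c·0.154−b)/D = (46.881322·0.154−5.595441)/5.279940 = 0.307633
λ₂=(a−b·0.154)/D = (0.780458−5.595441·0.154)/5.279940 = -0.015387
w* = 0.307633·p + -0.015387·q:
  w_0 = 0.307633·2.3678 + -0.015387·14.6879 = 0.5024  (Nike)
  w_1 = 0.307633·0.0163 + -0.015387·6.7483 = -0.0988  (Boeing)
  w_2 = 0.307633·1.2079 + -0.015387·13.3539 = 0.1661  (Disney)
  w_3 = 0.307633·2.0034 + -0.015387·12.0912 = 0.4303  (Honeywell)
Σw_i=1.0000  μᵀw=0.1540
σ²=wᵀΣw=λ₁·μ_p+λ₂ = 0.307633·0.154 + -0.015387 = 0.031989 ≈ 0.0320


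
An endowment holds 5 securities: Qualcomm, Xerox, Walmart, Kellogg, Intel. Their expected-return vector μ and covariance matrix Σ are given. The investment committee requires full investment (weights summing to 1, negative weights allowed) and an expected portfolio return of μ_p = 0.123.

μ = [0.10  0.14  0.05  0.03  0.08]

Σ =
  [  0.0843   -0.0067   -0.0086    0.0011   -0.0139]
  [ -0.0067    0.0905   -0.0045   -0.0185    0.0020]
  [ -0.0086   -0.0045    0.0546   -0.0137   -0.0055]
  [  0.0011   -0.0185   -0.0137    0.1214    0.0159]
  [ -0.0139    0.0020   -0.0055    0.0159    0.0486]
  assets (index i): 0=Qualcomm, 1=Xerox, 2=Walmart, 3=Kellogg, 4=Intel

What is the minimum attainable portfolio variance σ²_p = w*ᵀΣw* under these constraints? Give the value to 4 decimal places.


0.0347

x=Σ⁻¹μ = [1.8508  1.8039  1.6765  0.4120  2.1561]
y=Σ⁻¹𝟙 = [19.9992  15.4419  27.8674  10.2180  25.4714]
a=μᵀx=0.706305  b=𝟙ᵀx=7.899402  c=𝟙ᵀy=98.997854  D=ac−b²=7.522150
λ₁=(c·0.123−b)/D = (98.997854·0.123−7.899402)/7.522150 = 0.568632
λ₂=(a−b·0.123)/D = (0.706305−7.899402·0.123)/7.522150 = -0.035272
w* = 0.568632·x + -0.035272·y:
  w_0 = 0.568632·1.8508 + -0.035272·19.9992 = 0.3470  (Qualcomm)
  w_1 = 0.568632·1.8039 + -0.035272·15.4419 = 0.4811  (Xerox)
  w_2 = 0.568632·1.6765 + -0.035272·27.8674 = -0.0296  (Walmart)
  w_3 = 0.568632·0.4120 + -0.035272·10.2180 = -0.1261  (Kellogg)
  w_4 = 0.568632·2.1561 + -0.035272·25.4714 = 0.3276  (Intel)
Σw_i=1.0000  μᵀw=0.1230
σ²=wᵀΣw=λ₁·μ_p+λ₂ = 0.568632·0.123 + -0.035272 = 0.034670 ≈ 0.0347


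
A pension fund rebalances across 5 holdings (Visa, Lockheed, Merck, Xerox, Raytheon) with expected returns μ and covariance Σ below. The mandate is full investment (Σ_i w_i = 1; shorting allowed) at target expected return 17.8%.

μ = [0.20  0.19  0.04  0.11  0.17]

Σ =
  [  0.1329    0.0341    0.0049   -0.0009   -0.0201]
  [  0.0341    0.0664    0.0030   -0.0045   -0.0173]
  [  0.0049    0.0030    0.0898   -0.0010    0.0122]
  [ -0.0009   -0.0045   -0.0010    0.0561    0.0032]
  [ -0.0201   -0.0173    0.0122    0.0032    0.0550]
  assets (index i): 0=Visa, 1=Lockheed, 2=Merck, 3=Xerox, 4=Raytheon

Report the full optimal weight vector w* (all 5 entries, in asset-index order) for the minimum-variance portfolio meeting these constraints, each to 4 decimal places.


x=Σ⁻¹μ = [1.3259  3.5441  -0.3552  1.9946  4.6530]
y=Σ⁻¹𝟙 = [6.0934  19.0310  7.1439  18.2222  23.7499]
a=μᵀx=1.934747  b=𝟙ᵀx=11.162258  c=𝟙ᵀy=74.240458  D=ac−b²=19.040482
λ₁=(c·0.178−b)/D = (74.240458·0.178−11.162258)/19.040482 = 0.107799
λ₂=(a−b·0.178)/D = (1.934747−11.162258·0.178)/19.040482 = -0.002738
w* = 0.107799·x + -0.002738·y:
  w_0 = 0.107799·1.3259 + -0.002738·6.0934 = 0.1262  (Visa)
  w_1 = 0.107799·3.5441 + -0.002738·19.0310 = 0.3299  (Lockheed)
  w_2 = 0.107799·-0.3552 + -0.002738·7.1439 = -0.0579  (Merck)
  w_3 = 0.107799·1.9946 + -0.002738·18.2222 = 0.1651  (Xerox)
  w_4 = 0.107799·4.6530 + -0.002738·23.7499 = 0.4366  (Raytheon)
Σw_i=1.0000  μᵀw=0.1780
σ²=wᵀΣw=λ₁·μ_p+λ₂ = 0.107799·0.178 + -0.002738 = 0.016450 ≈ 0.0165

0.1262  0.3299  -0.0579  0.1651  0.4366


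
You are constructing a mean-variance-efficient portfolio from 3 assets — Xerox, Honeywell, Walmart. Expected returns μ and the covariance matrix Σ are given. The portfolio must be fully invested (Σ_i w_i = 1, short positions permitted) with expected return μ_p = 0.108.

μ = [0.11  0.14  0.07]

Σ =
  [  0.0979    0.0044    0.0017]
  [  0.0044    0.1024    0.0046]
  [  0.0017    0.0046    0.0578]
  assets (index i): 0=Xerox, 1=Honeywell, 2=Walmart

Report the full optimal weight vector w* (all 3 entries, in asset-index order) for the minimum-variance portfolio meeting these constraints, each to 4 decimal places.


0.3064  0.3678  0.3258

u=Σ⁻¹μ = [1.0476  1.2737  1.0789]
v=Σ⁻¹𝟙 = [9.5434  8.6218  16.3342]
a=μᵀu=0.369079  b=𝟙ᵀu=3.400215  c=𝟙ᵀv=34.499354  D=ac−b²=1.171529
λ₁=(c·0.108−b)/D = (34.499354·0.108−3.400215)/1.171529 = 0.278025
λ₂=(a−b·0.108)/D = (0.369079−3.400215·0.108)/1.171529 = 0.001584
w* = 0.278025·u + 0.001584·v:
  w_0 = 0.278025·1.0476 + 0.001584·9.5434 = 0.3064  (Xerox)
  w_1 = 0.278025·1.2737 + 0.001584·8.6218 = 0.3678  (Honeywell)
  w_2 = 0.278025·1.0789 + 0.001584·16.3342 = 0.3258  (Walmart)
Σw_i=1.0000  μᵀw=0.1080
σ²=wᵀΣw=λ₁·μ_p+λ₂ = 0.278025·0.108 + 0.001584 = 0.031611 ≈ 0.0316


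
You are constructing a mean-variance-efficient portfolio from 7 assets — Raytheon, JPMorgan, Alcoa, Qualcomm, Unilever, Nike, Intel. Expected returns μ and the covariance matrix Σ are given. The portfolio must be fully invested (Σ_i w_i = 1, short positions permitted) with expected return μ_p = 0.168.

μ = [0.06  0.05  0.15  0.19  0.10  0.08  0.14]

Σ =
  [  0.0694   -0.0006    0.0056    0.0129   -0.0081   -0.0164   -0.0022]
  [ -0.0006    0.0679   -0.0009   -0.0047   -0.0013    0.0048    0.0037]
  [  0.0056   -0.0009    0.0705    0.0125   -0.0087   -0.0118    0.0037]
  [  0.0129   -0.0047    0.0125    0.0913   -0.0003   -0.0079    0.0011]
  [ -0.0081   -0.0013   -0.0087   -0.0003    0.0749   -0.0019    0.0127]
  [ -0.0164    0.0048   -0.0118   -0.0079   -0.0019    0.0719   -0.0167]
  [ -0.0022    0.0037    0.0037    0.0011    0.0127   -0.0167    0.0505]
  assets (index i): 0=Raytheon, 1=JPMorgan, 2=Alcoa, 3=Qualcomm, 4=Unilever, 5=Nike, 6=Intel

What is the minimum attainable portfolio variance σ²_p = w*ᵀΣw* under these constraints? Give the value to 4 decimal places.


0.0272

g=Σ⁻¹μ = [1.2348  0.5663  2.1499  1.8392  1.2688  2.6774  3.1533]
h=Σ⁻¹𝟙 = [20.4755  12.7738  16.2812  8.6066  14.3730  27.2449  23.7728]
a=μᵀg=1.556878  b=𝟙ᵀg=12.889753  c=𝟙ᵀh=123.527917  D=ac−b²=26.172151
λ₁=(c·0.168−b)/D = (123.527917·0.168−12.889753)/26.172151 = 0.300431
λ₂=(a−b·0.168)/D = (1.556878−12.889753·0.168)/26.172151 = -0.023254
w* = 0.300431·g + -0.023254·h:
  w_0 = 0.300431·1.2348 + -0.023254·20.4755 = -0.1051  (Raytheon)
  w_1 = 0.300431·0.5663 + -0.023254·12.7738 = -0.1269  (JPMorgan)
  w_2 = 0.300431·2.1499 + -0.023254·16.2812 = 0.2673  (Alcoa)
  w_3 = 0.300431·1.8392 + -0.023254·8.6066 = 0.3524  (Qualcomm)
  w_4 = 0.300431·1.2688 + -0.023254·14.3730 = 0.0470  (Unilever)
  w_5 = 0.300431·2.6774 + -0.023254·27.2449 = 0.1708  (Nike)
  w_6 = 0.300431·3.1533 + -0.023254·23.7728 = 0.3945  (Intel)
Σw_i=1.0000  μᵀw=0.1680
σ²=wᵀΣw=λ₁·μ_p+λ₂ = 0.300431·0.168 + -0.023254 = 0.027219 ≈ 0.0272


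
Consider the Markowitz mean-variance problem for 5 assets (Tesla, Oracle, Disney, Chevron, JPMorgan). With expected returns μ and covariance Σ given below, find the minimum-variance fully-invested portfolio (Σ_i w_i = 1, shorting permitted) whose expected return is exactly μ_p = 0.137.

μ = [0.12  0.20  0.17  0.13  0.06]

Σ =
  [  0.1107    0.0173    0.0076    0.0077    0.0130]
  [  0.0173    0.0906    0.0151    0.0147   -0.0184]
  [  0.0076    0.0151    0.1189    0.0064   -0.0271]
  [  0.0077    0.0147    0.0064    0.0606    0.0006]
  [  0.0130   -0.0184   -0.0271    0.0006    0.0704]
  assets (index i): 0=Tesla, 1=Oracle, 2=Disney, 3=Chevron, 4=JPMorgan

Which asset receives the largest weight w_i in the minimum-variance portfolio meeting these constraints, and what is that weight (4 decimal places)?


JPMorgan (0.2779)

g=Σ⁻¹μ = [0.3401  2.0442  1.5023  1.4288  1.8899]
h=Σ⁻¹𝟙 = [3.3575  10.7822  10.8407  12.1120  20.4725]
a=μᵀg=1.004163  b=𝟙ᵀg=7.205162  c=𝟙ᵀh=57.564817  D=ac−b²=5.890119
λ₁=(c·0.137−b)/D = (57.564817·0.137−7.205162)/5.890119 = 0.115654
λ₂=(a−b·0.137)/D = (1.004163−7.205162·0.137)/5.890119 = 0.002896
w* = 0.115654·g + 0.002896·h:
  w_0 = 0.115654·0.3401 + 0.002896·3.3575 = 0.0491  (Tesla)
  w_1 = 0.115654·2.0442 + 0.002896·10.7822 = 0.2676  (Oracle)
  w_2 = 0.115654·1.5023 + 0.002896·10.8407 = 0.2051  (Disney)
  w_3 = 0.115654·1.4288 + 0.002896·12.1120 = 0.2003  (Chevron)
  w_4 = 0.115654·1.8899 + 0.002896·20.4725 = 0.2779  (JPMorgan)
Σw_i=1.0000  μᵀw=0.1370
σ²=wᵀΣw=λ₁·μ_p+λ₂ = 0.115654·0.137 + 0.002896 = 0.018740 ≈ 0.0187


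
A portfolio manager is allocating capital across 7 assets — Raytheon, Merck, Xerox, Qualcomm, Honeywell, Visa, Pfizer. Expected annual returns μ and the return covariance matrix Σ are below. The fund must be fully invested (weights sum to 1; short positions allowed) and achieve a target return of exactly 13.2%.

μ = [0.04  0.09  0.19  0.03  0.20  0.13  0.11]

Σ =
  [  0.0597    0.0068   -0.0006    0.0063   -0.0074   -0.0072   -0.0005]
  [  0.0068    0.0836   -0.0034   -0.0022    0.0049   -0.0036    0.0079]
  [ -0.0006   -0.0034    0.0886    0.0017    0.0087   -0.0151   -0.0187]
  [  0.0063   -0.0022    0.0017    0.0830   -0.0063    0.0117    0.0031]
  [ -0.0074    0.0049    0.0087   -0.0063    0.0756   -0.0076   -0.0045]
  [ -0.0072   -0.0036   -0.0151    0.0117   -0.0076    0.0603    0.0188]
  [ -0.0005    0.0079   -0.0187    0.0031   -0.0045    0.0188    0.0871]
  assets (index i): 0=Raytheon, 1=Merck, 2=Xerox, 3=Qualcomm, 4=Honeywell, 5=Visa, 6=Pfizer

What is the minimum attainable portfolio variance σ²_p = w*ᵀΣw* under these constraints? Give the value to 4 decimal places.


p=Σ⁻¹μ = [1.3121  0.9261  2.6949  -0.0286  2.7786  3.0053  1.2609]
q=Σ⁻¹𝟙 = [19.4181  10.2402  15.7322  8.4476  16.0390  20.6853  10.1046]
a=μᵀp=1.732116  b=𝟙ᵀp=11.949271  c=𝟙ᵀq=100.666949  D=ac−b²=31.581767
λ₁=(c·0.132−b)/D = (100.666949·0.132−11.949271)/31.581767 = 0.042390
λ₂=(a−b·0.132)/D = (1.732116−11.949271·0.132)/31.581767 = 0.004902
w* = 0.042390·p + 0.004902·q:
  w_0 = 0.042390·1.3121 + 0.004902·19.4181 = 0.1508  (Raytheon)
  w_1 = 0.042390·0.9261 + 0.004902·10.2402 = 0.0895  (Merck)
  w_2 = 0.042390·2.6949 + 0.004902·15.7322 = 0.1914  (Xerox)
  w_3 = 0.042390·-0.0286 + 0.004902·8.4476 = 0.0402  (Qualcomm)
  w_4 = 0.042390·2.7786 + 0.004902·16.0390 = 0.1964  (Honeywell)
  w_5 = 0.042390·3.0053 + 0.004902·20.6853 = 0.2288  (Visa)
  w_6 = 0.042390·1.2609 + 0.004902·10.1046 = 0.1030  (Pfizer)
Σw_i=1.0000  μᵀw=0.1320
σ²=wᵀΣw=λ₁·μ_p+λ₂ = 0.042390·0.132 + 0.004902 = 0.010497 ≈ 0.0105

0.0105


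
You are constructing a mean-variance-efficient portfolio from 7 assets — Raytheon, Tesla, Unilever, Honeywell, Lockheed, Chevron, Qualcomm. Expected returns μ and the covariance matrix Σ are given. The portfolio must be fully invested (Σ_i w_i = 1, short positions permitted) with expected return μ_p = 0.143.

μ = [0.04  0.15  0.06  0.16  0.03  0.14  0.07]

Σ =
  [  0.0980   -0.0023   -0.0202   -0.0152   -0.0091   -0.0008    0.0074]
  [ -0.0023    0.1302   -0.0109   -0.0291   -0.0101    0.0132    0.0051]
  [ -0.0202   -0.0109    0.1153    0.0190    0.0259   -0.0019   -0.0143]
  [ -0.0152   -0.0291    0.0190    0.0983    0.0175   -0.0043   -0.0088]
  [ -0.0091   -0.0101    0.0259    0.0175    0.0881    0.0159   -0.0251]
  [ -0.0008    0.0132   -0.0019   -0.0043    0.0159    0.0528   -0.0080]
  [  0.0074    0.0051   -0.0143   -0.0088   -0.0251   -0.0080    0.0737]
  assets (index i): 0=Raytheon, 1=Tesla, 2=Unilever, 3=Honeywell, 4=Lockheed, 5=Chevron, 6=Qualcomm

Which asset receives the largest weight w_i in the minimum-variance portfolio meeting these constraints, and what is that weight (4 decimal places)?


Chevron (0.3848)

p=Σ⁻¹μ = [0.8394  1.3890  0.6782  2.3181  -0.1730  2.7978  1.4225]
q=Σ⁻¹𝟙 = [14.3334  10.1507  10.2521  14.1297  10.8336  18.0199  20.7489]
a=μᵀp=1.139596  b=𝟙ᵀp=9.272047  c=𝟙ᵀq=98.468328  D=ac−b²=26.243246
λ₁=(c·0.143−b)/D = (98.468328·0.143−9.272047)/26.243246 = 0.183244
λ₂=(a−b·0.143)/D = (1.139596−9.272047·0.143)/26.243246 = -0.007099
w* = 0.183244·p + -0.007099·q:
  w_0 = 0.183244·0.8394 + -0.007099·14.3334 = 0.0521  (Raytheon)
  w_1 = 0.183244·1.3890 + -0.007099·10.1507 = 0.1825  (Tesla)
  w_2 = 0.183244·0.6782 + -0.007099·10.2521 = 0.0515  (Unilever)
  w_3 = 0.183244·2.3181 + -0.007099·14.1297 = 0.3245  (Honeywell)
  w_4 = 0.183244·-0.1730 + -0.007099·10.8336 = -0.1086  (Lockheed)
  w_5 = 0.183244·2.7978 + -0.007099·18.0199 = 0.3848  (Chevron)
  w_6 = 0.183244·1.4225 + -0.007099·20.7489 = 0.1134  (Qualcomm)
Σw_i=1.0000  μᵀw=0.1430
σ²=wᵀΣw=λ₁·μ_p+λ₂ = 0.183244·0.143 + -0.007099 = 0.019105 ≈ 0.0191


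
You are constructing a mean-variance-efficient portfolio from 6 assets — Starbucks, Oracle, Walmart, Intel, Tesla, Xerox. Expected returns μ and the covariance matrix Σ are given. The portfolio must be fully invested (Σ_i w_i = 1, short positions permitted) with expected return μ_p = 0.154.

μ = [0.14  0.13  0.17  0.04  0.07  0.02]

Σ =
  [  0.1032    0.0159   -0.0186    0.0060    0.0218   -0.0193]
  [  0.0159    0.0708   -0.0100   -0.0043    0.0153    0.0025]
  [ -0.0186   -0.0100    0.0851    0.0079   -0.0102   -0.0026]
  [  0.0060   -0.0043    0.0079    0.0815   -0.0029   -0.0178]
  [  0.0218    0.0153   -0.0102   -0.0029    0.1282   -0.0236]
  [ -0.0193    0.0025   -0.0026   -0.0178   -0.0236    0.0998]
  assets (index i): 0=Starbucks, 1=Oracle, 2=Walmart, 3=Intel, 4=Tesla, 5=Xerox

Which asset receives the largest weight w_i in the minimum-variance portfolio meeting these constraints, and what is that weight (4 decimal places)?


p=Σ⁻¹μ = [1.5718  1.7580  2.5826  0.3835  0.4107  0.6931]
q=Σ⁻¹𝟙 = [11.0702  12.1775  15.8683  14.6103  9.1962  17.0497]
a=μᵀp=0.945576  b=𝟙ᵀp=7.399650  c=𝟙ᵀq=79.972172  D=ac−b²=20.864949
λ₁=(c·0.154−b)/D = (79.972172·0.154−7.399650)/20.864949 = 0.235614
λ₂=(a−b·0.154)/D = (0.945576−7.399650·0.154)/20.864949 = -0.009296
w* = 0.235614·p + -0.009296·q:
  w_0 = 0.235614·1.5718 + -0.009296·11.0702 = 0.2674  (Starbucks)
  w_1 = 0.235614·1.7580 + -0.009296·12.1775 = 0.3010  (Oracle)
  w_2 = 0.235614·2.5826 + -0.009296·15.8683 = 0.4610  (Walmart)
  w_3 = 0.235614·0.3835 + -0.009296·14.6103 = -0.0455  (Intel)
  w_4 = 0.235614·0.4107 + -0.009296·9.1962 = 0.0113  (Tesla)
  w_5 = 0.235614·0.6931 + -0.009296·17.0497 = 0.0048  (Xerox)
Σw_i=1.0000  μᵀw=0.1540
σ²=wᵀΣw=λ₁·μ_p+λ₂ = 0.235614·0.154 + -0.009296 = 0.026988 ≈ 0.0270

Walmart (0.4610)


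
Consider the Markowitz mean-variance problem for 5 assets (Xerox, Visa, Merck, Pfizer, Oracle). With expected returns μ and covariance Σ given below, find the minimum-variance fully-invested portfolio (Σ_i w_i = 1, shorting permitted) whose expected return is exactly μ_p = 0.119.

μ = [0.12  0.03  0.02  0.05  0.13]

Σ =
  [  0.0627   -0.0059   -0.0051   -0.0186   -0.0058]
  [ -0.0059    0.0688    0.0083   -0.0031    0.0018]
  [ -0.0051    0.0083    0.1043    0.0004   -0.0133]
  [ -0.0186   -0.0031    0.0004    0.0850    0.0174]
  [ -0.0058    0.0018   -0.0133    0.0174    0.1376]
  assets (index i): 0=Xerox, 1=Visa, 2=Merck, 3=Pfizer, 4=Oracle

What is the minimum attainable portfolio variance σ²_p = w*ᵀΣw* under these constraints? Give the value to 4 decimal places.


p=Σ⁻¹μ = [2.3666  0.6105  0.3771  0.9310  0.9553]
q=Σ⁻¹𝟙 = [23.6890  15.8604  10.3185  16.0397  7.0276]
a=μᵀp=0.480577  b=𝟙ᵀp=5.240429  c=𝟙ᵀq=72.935181  D=ac−b²=7.588898
λ₁=(c·0.119−b)/D = (72.935181·0.119−5.240429)/7.588898 = 0.453143
λ₂=(a−b·0.119)/D = (0.480577−5.240429·0.119)/7.588898 = -0.018848
w* = 0.453143·p + -0.018848·q:
  w_0 = 0.453143·2.3666 + -0.018848·23.6890 = 0.6259  (Xerox)
  w_1 = 0.453143·0.6105 + -0.018848·15.8604 = -0.0223  (Visa)
  w_2 = 0.453143·0.3771 + -0.018848·10.3185 = -0.0236  (Merck)
  w_3 = 0.453143·0.9310 + -0.018848·16.0397 = 0.1196  (Pfizer)
  w_4 = 0.453143·0.9553 + -0.018848·7.0276 = 0.3004  (Oracle)
Σw_i=1.0000  μᵀw=0.1190
σ²=wᵀΣw=λ₁·μ_p+λ₂ = 0.453143·0.119 + -0.018848 = 0.035076 ≈ 0.0351

0.0351


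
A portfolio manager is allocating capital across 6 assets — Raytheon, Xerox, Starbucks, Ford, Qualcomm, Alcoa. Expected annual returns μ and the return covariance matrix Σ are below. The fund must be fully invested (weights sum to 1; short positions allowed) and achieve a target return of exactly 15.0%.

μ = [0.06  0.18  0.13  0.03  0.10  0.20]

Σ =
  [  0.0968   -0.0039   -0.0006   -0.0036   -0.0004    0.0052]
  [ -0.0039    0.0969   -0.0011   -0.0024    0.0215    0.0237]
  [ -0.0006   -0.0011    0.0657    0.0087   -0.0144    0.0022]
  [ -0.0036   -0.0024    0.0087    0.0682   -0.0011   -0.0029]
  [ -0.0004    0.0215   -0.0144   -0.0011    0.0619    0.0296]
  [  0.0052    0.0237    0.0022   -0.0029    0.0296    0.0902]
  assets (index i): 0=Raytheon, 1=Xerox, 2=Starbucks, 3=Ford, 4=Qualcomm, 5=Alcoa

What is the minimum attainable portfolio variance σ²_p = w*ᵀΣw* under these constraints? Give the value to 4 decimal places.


0.0238

u=Σ⁻¹μ = [0.6239  1.3438  2.1214  0.3275  0.9460  1.4766]
v=Σ⁻¹𝟙 = [11.1161  6.8399  17.1353  13.7090  16.5282  3.2474]
a=μᵀu=0.954854  b=𝟙ᵀu=6.839293  c=𝟙ᵀv=68.575778  D=ac−b²=18.703914
λ₁=(c·0.150−b)/D = (68.575778·0.150−6.839293)/18.703914 = 0.184297
λ₂=(a−b·0.150)/D = (0.954854−6.839293·0.150)/18.703914 = -0.003798
w* = 0.184297·u + -0.003798·v:
  w_0 = 0.184297·0.6239 + -0.003798·11.1161 = 0.0728  (Raytheon)
  w_1 = 0.184297·1.3438 + -0.003798·6.8399 = 0.2217  (Xerox)
  w_2 = 0.184297·2.1214 + -0.003798·17.1353 = 0.3259  (Starbucks)
  w_3 = 0.184297·0.3275 + -0.003798·13.7090 = 0.0083  (Ford)
  w_4 = 0.184297·0.9460 + -0.003798·16.5282 = 0.1116  (Qualcomm)
  w_5 = 0.184297·1.4766 + -0.003798·3.2474 = 0.2598  (Alcoa)
Σw_i=1.0000  μᵀw=0.1500
σ²=wᵀΣw=λ₁·μ_p+λ₂ = 0.184297·0.150 + -0.003798 = 0.023846 ≈ 0.0238


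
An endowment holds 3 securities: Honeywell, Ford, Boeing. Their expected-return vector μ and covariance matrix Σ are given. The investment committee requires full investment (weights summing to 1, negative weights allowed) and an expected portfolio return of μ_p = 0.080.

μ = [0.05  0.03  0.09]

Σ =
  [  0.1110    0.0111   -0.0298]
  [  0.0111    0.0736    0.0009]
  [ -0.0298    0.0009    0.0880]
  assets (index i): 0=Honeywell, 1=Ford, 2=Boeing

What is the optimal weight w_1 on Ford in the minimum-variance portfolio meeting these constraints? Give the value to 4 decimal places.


u=Σ⁻¹μ = [0.7663  0.2764  1.2794]
v=Σ⁻¹𝟙 = [11.9551  11.5969  15.2935]
a=μᵀu=0.161752  b=𝟙ᵀu=2.322077  c=𝟙ᵀv=38.845534  D=ac−b²=0.891288
λ₁=(c·0.080−b)/D = (38.845534·0.080−2.322077)/0.891288 = 0.881383
λ₂=(a−b·0.080)/D = (0.161752−2.322077·0.080)/0.891288 = -0.026944
w* = 0.881383·u + -0.026944·v:
  w_0 = 0.881383·0.7663 + -0.026944·11.9551 = 0.3533  (Honeywell)
  w_1 = 0.881383·0.2764 + -0.026944·11.5969 = -0.0689  (Ford)
  w_2 = 0.881383·1.2794 + -0.026944·15.2935 = 0.7156  (Boeing)
Σw_i=1.0000  μᵀw=0.0800
σ²=wᵀΣw=λ₁·μ_p+λ₂ = 0.881383·0.080 + -0.026944 = 0.043567 ≈ 0.0436

-0.0689


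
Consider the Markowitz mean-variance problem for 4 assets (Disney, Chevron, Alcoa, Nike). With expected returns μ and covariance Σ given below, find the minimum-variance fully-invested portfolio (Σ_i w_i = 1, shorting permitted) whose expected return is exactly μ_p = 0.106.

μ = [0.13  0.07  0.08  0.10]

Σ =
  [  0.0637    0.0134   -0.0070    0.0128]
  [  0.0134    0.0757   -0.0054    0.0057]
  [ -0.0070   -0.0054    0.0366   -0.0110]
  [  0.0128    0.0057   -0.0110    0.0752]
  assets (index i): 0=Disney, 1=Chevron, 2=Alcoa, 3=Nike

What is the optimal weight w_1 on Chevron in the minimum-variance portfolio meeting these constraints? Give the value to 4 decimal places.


p=Σ⁻¹μ = [1.9531  0.6937  3.0811  1.3955]
q=Σ⁻¹𝟙 = [14.0645  12.1649  36.4078  15.3074]
a=μᵀp=0.688489  b=𝟙ᵀp=7.123296  c=𝟙ᵀq=77.944636  D=ac−b²=2.922690
λ₁=(c·0.106−b)/D = (77.944636·0.106−7.123296)/2.922690 = 0.389653
λ₂=(a−b·0.106)/D = (0.688489−7.123296·0.106)/2.922690 = -0.022780
w* = 0.389653·p + -0.022780·q:
  w_0 = 0.389653·1.9531 + -0.022780·14.0645 = 0.4406  (Disney)
  w_1 = 0.389653·0.6937 + -0.022780·12.1649 = -0.0068  (Chevron)
  w_2 = 0.389653·3.0811 + -0.022780·36.4078 = 0.3712  (Alcoa)
  w_3 = 0.389653·1.3955 + -0.022780·15.3074 = 0.1950  (Nike)
Σw_i=1.0000  μᵀw=0.1060
σ²=wᵀΣw=λ₁·μ_p+λ₂ = 0.389653·0.106 + -0.022780 = 0.018523 ≈ 0.0185

-0.0068


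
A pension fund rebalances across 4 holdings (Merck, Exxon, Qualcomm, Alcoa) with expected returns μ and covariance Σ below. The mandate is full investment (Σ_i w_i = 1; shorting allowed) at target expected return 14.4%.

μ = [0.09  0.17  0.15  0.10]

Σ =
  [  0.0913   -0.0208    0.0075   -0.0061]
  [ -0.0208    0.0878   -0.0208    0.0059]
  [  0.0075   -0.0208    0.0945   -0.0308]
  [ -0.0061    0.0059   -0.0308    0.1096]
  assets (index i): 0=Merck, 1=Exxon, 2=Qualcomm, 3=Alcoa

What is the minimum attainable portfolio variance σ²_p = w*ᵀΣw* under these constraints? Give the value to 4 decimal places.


0.0190

x=Σ⁻¹μ = [1.5167  2.8051  2.5980  1.5759]
y=Σ⁻¹𝟙 = [14.5476  18.1563  17.9907  14.0121]
a=μᵀx=1.160656  b=𝟙ᵀx=8.495671  c=𝟙ᵀy=64.706718  D=ac−b²=2.925782
λ₁=(c·0.144−b)/D = (64.706718·0.144−8.495671)/2.925782 = 0.280983
λ₂=(a−b·0.144)/D = (1.160656−8.495671·0.144)/2.925782 = -0.021437
w* = 0.280983·x + -0.021437·y:
  w_0 = 0.280983·1.5167 + -0.021437·14.5476 = 0.1143  (Merck)
  w_1 = 0.280983·2.8051 + -0.021437·18.1563 = 0.3990  (Exxon)
  w_2 = 0.280983·2.5980 + -0.021437·17.9907 = 0.3443  (Qualcomm)
  w_3 = 0.280983·1.5759 + -0.021437·14.0121 = 0.1424  (Alcoa)
Σw_i=1.0000  μᵀw=0.1440
σ²=wᵀΣw=λ₁·μ_p+λ₂ = 0.280983·0.144 + -0.021437 = 0.019024 ≈ 0.0190


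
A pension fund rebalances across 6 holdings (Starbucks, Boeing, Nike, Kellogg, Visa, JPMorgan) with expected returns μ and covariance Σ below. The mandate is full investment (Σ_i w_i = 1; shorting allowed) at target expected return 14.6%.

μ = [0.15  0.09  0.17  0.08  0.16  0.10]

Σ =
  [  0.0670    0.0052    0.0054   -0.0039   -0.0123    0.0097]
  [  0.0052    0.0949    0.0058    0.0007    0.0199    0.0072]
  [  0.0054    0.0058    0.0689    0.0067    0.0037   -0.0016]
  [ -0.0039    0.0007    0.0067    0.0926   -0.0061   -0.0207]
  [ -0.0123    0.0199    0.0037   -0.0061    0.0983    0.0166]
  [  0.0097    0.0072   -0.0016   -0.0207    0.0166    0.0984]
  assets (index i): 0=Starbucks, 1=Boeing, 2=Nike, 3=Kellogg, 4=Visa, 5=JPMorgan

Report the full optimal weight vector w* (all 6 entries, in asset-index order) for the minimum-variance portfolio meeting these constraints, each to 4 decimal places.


0.3002  0.0121  0.2781  0.1086  0.2302  0.0708

u=Σ⁻¹μ = [2.3241  0.2672  2.0812  1.0882  1.7288  0.7387]
v=Σ⁻¹𝟙 = [14.6642  6.2186  11.2564  13.3386  9.5243  9.6443]
a=μᵀu=1.164012  b=𝟙ᵀu=8.228300  c=𝟙ᵀv=64.646431  D=ac−b²=7.544266
λ₁=(c·0.146−b)/D = (64.646431·0.146−8.228300)/7.544266 = 0.160397
λ₂=(a−b·0.146)/D = (1.164012−8.228300·0.146)/7.544266 = -0.004947
w* = 0.160397·u + -0.004947·v:
  w_0 = 0.160397·2.3241 + -0.004947·14.6642 = 0.3002  (Starbucks)
  w_1 = 0.160397·0.2672 + -0.004947·6.2186 = 0.0121  (Boeing)
  w_2 = 0.160397·2.0812 + -0.004947·11.2564 = 0.2781  (Nike)
  w_3 = 0.160397·1.0882 + -0.004947·13.3386 = 0.1086  (Kellogg)
  w_4 = 0.160397·1.7288 + -0.004947·9.5243 = 0.2302  (Visa)
  w_5 = 0.160397·0.7387 + -0.004947·9.6443 = 0.0708  (JPMorgan)
Σw_i=1.0000  μᵀw=0.1460
σ²=wᵀΣw=λ₁·μ_p+λ₂ = 0.160397·0.146 + -0.004947 = 0.018471 ≈ 0.0185


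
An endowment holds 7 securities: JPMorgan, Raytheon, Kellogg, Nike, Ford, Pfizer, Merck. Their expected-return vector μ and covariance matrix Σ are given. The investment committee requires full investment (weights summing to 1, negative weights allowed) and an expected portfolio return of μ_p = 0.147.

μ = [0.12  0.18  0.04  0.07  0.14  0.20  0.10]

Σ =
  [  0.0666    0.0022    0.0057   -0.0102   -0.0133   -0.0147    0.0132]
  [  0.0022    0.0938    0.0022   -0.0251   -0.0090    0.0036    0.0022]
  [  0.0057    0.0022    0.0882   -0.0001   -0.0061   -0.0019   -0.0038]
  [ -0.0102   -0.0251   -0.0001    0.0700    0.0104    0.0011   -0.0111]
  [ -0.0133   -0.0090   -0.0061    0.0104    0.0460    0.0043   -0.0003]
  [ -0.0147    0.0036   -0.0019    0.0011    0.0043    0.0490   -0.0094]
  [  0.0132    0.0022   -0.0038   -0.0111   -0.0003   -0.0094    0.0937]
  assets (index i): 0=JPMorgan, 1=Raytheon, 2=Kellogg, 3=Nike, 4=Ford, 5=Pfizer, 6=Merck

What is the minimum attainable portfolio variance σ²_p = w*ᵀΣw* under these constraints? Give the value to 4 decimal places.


0.0082

p=Σ⁻¹μ = [3.5396  2.4950  0.5825  1.9804  3.7391  4.8533  1.2671]
q=Σ⁻¹𝟙 = [25.5069  16.8033  12.2604  21.6418  26.7039  26.8750  12.5271]
a=μᵀp=2.656629  b=𝟙ᵀp=18.457035  c=𝟙ᵀq=142.318515  D=ac−b²=37.425273
λ₁=(c·0.147−b)/D = (142.318515·0.147−18.457035)/37.425273 = 0.065832
λ₂=(a−b·0.147)/D = (2.656629−18.457035·0.147)/37.425273 = -0.001511
w* = 0.065832·p + -0.001511·q:
  w_0 = 0.065832·3.5396 + -0.001511·25.5069 = 0.1945  (JPMorgan)
  w_1 = 0.065832·2.4950 + -0.001511·16.8033 = 0.1389  (Raytheon)
  w_2 = 0.065832·0.5825 + -0.001511·12.2604 = 0.0198  (Kellogg)
  w_3 = 0.065832·1.9804 + -0.001511·21.6418 = 0.0977  (Nike)
  w_4 = 0.065832·3.7391 + -0.001511·26.7039 = 0.2058  (Ford)
  w_5 = 0.065832·4.8533 + -0.001511·26.8750 = 0.2789  (Pfizer)
  w_6 = 0.065832·1.2671 + -0.001511·12.5271 = 0.0645  (Merck)
Σw_i=1.0000  μᵀw=0.1470
σ²=wᵀΣw=λ₁·μ_p+λ₂ = 0.065832·0.147 + -0.001511 = 0.008166 ≈ 0.0082


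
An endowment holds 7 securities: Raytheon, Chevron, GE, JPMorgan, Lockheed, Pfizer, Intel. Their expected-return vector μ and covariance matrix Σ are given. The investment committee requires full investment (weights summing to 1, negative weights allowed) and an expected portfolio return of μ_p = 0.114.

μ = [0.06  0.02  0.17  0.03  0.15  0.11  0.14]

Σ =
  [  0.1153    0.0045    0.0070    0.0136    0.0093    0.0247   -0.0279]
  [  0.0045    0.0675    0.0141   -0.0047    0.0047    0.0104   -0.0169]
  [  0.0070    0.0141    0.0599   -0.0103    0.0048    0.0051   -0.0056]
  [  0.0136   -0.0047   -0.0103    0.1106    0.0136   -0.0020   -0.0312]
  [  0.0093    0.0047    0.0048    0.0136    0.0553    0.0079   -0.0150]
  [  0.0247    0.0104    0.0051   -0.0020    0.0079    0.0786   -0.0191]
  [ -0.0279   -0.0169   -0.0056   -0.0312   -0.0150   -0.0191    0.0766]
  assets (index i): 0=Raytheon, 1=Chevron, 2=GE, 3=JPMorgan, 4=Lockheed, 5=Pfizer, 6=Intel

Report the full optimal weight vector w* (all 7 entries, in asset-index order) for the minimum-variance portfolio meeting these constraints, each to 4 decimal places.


0.0584  0.0898  0.1624  0.1235  0.1665  0.1169  0.2826

g=Σ⁻¹μ = [0.5087  0.2212  2.9188  1.2299  2.8293  1.6788  3.7488]
h=Σ⁻¹𝟙 = [9.1760  17.8946  15.3690  18.3597  16.8701  13.9264  35.7228]
a=μᵀg=1.701943  b=𝟙ᵀg=13.135593  c=𝟙ᵀh=127.318639  D=ac−b²=44.145310
λ₁=(c·0.114−b)/D = (127.318639·0.114−13.135593)/44.145310 = 0.031232
λ₂=(a−b·0.114)/D = (1.701943−13.135593·0.114)/44.145310 = 0.004632
w* = 0.031232·g + 0.004632·h:
  w_0 = 0.031232·0.5087 + 0.004632·9.1760 = 0.0584  (Raytheon)
  w_1 = 0.031232·0.2212 + 0.004632·17.8946 = 0.0898  (Chevron)
  w_2 = 0.031232·2.9188 + 0.004632·15.3690 = 0.1624  (GE)
  w_3 = 0.031232·1.2299 + 0.004632·18.3597 = 0.1235  (JPMorgan)
  w_4 = 0.031232·2.8293 + 0.004632·16.8701 = 0.1665  (Lockheed)
  w_5 = 0.031232·1.6788 + 0.004632·13.9264 = 0.1169  (Pfizer)
  w_6 = 0.031232·3.7488 + 0.004632·35.7228 = 0.2826  (Intel)
Σw_i=1.0000  μᵀw=0.1140
σ²=wᵀΣw=λ₁·μ_p+λ₂ = 0.031232·0.114 + 0.004632 = 0.008193 ≈ 0.0082


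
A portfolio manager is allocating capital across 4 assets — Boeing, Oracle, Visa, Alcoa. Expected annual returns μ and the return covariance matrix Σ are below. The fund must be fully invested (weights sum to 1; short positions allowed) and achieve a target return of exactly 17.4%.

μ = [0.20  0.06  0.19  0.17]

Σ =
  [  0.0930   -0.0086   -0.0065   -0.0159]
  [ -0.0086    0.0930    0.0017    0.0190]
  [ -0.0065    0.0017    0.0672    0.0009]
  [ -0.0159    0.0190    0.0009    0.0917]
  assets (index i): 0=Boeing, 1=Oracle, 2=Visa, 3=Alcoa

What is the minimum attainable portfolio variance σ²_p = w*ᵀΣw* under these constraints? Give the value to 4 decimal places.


g=Σ⁻¹μ = [2.7808  0.3919  3.0566  2.2248]
h=Σ⁻¹𝟙 = [14.6798  9.5057  15.9087  11.3248]
a=μᵀg=1.538657  b=𝟙ᵀg=8.454170  c=𝟙ᵀh=51.418996  D=ac−b²=7.643188
λ₁=(c·0.174−b)/D = (51.418996·0.174−8.454170)/7.643188 = 0.064467
λ₂=(a−b·0.174)/D = (1.538657−8.454170·0.174)/7.643188 = 0.008849
w* = 0.064467·g + 0.008849·h:
  w_0 = 0.064467·2.7808 + 0.008849·14.6798 = 0.3092  (Boeing)
  w_1 = 0.064467·0.3919 + 0.008849·9.5057 = 0.1094  (Oracle)
  w_2 = 0.064467·3.0566 + 0.008849·15.9087 = 0.3378  (Visa)
  w_3 = 0.064467·2.2248 + 0.008849·11.3248 = 0.2436  (Alcoa)
Σw_i=1.0000  μᵀw=0.1740
σ²=wᵀΣw=λ₁·μ_p+λ₂ = 0.064467·0.174 + 0.008849 = 0.020066 ≈ 0.0201

0.0201


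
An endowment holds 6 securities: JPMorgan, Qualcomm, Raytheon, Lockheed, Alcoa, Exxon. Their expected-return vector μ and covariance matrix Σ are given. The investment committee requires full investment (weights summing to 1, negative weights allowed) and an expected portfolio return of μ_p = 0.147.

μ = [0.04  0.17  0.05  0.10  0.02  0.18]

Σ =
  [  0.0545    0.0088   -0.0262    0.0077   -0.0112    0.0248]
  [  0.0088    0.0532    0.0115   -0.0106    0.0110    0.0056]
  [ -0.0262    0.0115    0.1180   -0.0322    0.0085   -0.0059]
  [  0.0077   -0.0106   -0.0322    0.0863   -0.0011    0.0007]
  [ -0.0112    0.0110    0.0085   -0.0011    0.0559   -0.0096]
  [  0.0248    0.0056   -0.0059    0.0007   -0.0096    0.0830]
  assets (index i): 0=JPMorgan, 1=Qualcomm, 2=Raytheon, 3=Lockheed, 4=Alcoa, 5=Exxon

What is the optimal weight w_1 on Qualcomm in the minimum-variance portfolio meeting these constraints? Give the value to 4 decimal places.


g=Σ⁻¹μ = [-0.8491  3.3849  0.5240  1.8261  -0.1445  2.1991]
h=Σ⁻¹𝟙 = [22.4956  10.0857  16.1100  17.0163  19.6572  7.9214]
a=μᵀg=1.143235  b=𝟙ᵀg=6.940518  c=𝟙ᵀh=93.286204  D=ac−b²=58.477237
λ₁=(c·0.147−b)/D = (93.286204·0.147−6.940518)/58.477237 = 0.115815
λ₂=(a−b·0.147)/D = (1.143235−6.940518·0.147)/58.477237 = 0.002103
w* = 0.115815·g + 0.002103·h:
  w_0 = 0.115815·-0.8491 + 0.002103·22.4956 = -0.0510  (JPMorgan)
  w_1 = 0.115815·3.3849 + 0.002103·10.0857 = 0.4132  (Qualcomm)
  w_2 = 0.115815·0.5240 + 0.002103·16.1100 = 0.0946  (Raytheon)
  w_3 = 0.115815·1.8261 + 0.002103·17.0163 = 0.2473  (Lockheed)
  w_4 = 0.115815·-0.1445 + 0.002103·19.6572 = 0.0246  (Alcoa)
  w_5 = 0.115815·2.1991 + 0.002103·7.9214 = 0.2714  (Exxon)
Σw_i=1.0000  μᵀw=0.1470
σ²=wᵀΣw=λ₁·μ_p+λ₂ = 0.115815·0.147 + 0.002103 = 0.019128 ≈ 0.0191

0.4132
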